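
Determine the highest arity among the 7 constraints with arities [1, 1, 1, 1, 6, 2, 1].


The arities are: 1, 1, 1, 1, 6, 2, 1.
Scan for the maximum value.
Maximum arity = 6.

6


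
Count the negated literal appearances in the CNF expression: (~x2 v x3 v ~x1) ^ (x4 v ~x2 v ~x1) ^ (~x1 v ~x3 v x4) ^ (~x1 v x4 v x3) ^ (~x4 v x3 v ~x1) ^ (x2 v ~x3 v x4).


Scan each clause for negated literals.
Clause 1: 2 negative; Clause 2: 2 negative; Clause 3: 2 negative; Clause 4: 1 negative; Clause 5: 2 negative; Clause 6: 1 negative.
Total negative literal occurrences = 10.

10


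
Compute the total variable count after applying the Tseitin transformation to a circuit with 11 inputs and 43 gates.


The Tseitin transformation introduces one auxiliary variable per gate.
Total variables = inputs + gates = 11 + 43 = 54.

54


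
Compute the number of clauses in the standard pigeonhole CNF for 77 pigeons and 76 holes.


The PHP encoding has two parts:
1) At-least-one-hole clauses: 77 (one per pigeon, each with 76 literals).
2) At-most-one-pigeon-per-hole clauses: 76 holes * C(77,2) = 76 * 2926 = 222376.
Total clauses = 77 + 222376 = 222453.

222453


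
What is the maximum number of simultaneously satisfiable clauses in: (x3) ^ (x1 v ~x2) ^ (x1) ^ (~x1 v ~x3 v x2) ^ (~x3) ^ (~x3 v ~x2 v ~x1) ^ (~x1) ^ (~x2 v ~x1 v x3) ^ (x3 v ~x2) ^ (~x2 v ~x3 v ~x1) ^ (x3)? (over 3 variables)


Enumerate all 8 truth assignments.
For each, count how many of the 11 clauses are satisfied.
The formula is not fully satisfiable, so the maximum is below 11.
Maximum simultaneously satisfiable clauses = 9.

9


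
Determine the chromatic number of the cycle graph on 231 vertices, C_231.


An odd cycle cannot be 2-colored: alternating two colors around the cycle returns to the start with a conflict.
Since 231 is odd, three colors are required (and three suffice).
Chromatic number = 3.

3


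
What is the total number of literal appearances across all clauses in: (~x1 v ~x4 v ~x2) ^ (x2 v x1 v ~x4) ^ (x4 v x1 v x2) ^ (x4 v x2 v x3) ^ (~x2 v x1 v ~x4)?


Clause lengths: 3, 3, 3, 3, 3.
Sum = 3 + 3 + 3 + 3 + 3 = 15.

15


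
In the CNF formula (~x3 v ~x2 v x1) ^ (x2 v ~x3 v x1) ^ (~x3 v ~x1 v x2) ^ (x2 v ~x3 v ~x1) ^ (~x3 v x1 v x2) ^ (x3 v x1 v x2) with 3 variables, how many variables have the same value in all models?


Find all satisfying assignments: 4 model(s).
Check which variables have the same value in every model.
No variable is fixed across all models.
Backbone size = 0.

0


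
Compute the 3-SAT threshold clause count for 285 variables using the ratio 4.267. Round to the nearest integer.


The 3-SAT phase transition occurs at approximately 4.267 clauses per variable.
m = 4.267 * 285 = 1216.095.
Rounded to nearest integer: 1216.

1216


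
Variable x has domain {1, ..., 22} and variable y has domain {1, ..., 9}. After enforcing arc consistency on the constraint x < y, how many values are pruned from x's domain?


For the constraint x < y, x needs a supporting value in y's domain.
x can be at most 8 (one less than y's maximum).
Valid x values from domain: 8 out of 22.
Pruned = 22 - 8 = 14.

14


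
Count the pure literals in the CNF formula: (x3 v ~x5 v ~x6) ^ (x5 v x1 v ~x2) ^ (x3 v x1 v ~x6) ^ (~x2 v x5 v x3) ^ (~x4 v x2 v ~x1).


A pure literal appears in only one polarity across all clauses.
Pure literals: x3 (positive only), x4 (negative only), x6 (negative only).
Count = 3.

3


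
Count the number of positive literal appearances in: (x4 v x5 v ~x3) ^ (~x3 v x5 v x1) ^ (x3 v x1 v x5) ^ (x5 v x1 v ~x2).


Scan each clause for unnegated literals.
Clause 1: 2 positive; Clause 2: 2 positive; Clause 3: 3 positive; Clause 4: 2 positive.
Total positive literal occurrences = 9.

9


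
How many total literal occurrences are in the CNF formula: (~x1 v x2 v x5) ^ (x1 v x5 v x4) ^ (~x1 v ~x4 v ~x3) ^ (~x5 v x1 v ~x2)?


Clause lengths: 3, 3, 3, 3.
Sum = 3 + 3 + 3 + 3 = 12.

12


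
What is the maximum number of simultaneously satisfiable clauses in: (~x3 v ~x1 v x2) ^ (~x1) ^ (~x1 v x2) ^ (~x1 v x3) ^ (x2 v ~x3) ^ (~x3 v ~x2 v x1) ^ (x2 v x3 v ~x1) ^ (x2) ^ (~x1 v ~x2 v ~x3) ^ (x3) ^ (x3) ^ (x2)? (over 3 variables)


Enumerate all 8 truth assignments.
For each, count how many of the 12 clauses are satisfied.
The formula is not fully satisfiable, so the maximum is below 12.
Maximum simultaneously satisfiable clauses = 11.

11


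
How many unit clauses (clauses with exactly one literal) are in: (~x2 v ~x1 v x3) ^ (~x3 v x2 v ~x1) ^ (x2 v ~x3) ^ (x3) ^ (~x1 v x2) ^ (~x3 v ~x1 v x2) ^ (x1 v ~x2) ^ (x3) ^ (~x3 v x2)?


A unit clause contains exactly one literal.
Unit clauses found: (x3), (x3).
Count = 2.

2


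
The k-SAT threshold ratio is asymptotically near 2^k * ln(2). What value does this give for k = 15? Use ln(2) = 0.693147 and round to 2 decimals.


Using the asymptotic formula: threshold ~ 2^k * ln(2).
2^15 = 32768.
32768 * 0.693147 = 22713.04.

22713.04


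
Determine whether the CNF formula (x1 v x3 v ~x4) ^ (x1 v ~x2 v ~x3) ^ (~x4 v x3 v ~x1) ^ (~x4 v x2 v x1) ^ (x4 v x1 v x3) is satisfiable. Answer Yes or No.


Check all 16 possible truth assignments.
Number of satisfying assignments found: 7.
The formula is satisfiable.

Yes


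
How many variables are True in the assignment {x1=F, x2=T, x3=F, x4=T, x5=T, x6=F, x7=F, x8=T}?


The weight is the number of variables assigned True.
True variables: x2, x4, x5, x8.
Weight = 4.

4


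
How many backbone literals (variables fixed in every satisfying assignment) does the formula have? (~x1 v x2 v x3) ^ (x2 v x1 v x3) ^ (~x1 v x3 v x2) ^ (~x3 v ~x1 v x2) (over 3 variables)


Find all satisfying assignments: 5 model(s).
Check which variables have the same value in every model.
No variable is fixed across all models.
Backbone size = 0.

0


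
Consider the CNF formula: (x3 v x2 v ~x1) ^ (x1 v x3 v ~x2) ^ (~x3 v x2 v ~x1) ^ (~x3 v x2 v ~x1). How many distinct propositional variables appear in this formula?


Identify each distinct variable in the formula.
Variables found: x1, x2, x3.
Total distinct variables = 3.

3


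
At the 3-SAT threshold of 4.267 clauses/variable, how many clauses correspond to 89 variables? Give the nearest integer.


The 3-SAT phase transition occurs at approximately 4.267 clauses per variable.
m = 4.267 * 89 = 379.763.
Rounded to nearest integer: 380.

380


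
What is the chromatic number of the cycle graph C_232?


A cycle on an even number of vertices is bipartite: alternate two colors around the cycle.
Since 232 is even, two colors suffice, and at least two are needed because the graph has edges.
Chromatic number = 2.

2


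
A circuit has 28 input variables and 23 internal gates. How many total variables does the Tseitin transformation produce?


The Tseitin transformation introduces one auxiliary variable per gate.
Total variables = inputs + gates = 28 + 23 = 51.

51


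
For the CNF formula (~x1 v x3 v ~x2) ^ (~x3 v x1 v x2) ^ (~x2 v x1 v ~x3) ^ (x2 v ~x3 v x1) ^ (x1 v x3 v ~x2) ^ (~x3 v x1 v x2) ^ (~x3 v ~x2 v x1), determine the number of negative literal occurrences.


Scan each clause for negated literals.
Clause 1: 2 negative; Clause 2: 1 negative; Clause 3: 2 negative; Clause 4: 1 negative; Clause 5: 1 negative; Clause 6: 1 negative; Clause 7: 2 negative.
Total negative literal occurrences = 10.

10


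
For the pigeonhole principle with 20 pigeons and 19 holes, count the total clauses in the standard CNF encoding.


The PHP encoding has two parts:
1) At-least-one-hole clauses: 20 (one per pigeon, each with 19 literals).
2) At-most-one-pigeon-per-hole clauses: 19 holes * C(20,2) = 19 * 190 = 3610.
Total clauses = 20 + 3610 = 3630.

3630


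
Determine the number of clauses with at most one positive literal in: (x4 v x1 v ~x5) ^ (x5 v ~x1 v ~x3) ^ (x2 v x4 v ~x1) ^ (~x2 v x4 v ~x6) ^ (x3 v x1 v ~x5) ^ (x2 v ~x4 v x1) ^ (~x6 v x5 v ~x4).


A Horn clause has at most one positive literal.
Clause 1: 2 positive lit(s) -> not Horn
Clause 2: 1 positive lit(s) -> Horn
Clause 3: 2 positive lit(s) -> not Horn
Clause 4: 1 positive lit(s) -> Horn
Clause 5: 2 positive lit(s) -> not Horn
Clause 6: 2 positive lit(s) -> not Horn
Clause 7: 1 positive lit(s) -> Horn
Total Horn clauses = 3.

3


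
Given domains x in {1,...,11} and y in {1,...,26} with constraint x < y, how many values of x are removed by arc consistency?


For the constraint x < y, x needs a supporting value in y's domain.
x can be at most 25 (one less than y's maximum).
Valid x values from domain: 11 out of 11.
Pruned = 11 - 11 = 0.

0


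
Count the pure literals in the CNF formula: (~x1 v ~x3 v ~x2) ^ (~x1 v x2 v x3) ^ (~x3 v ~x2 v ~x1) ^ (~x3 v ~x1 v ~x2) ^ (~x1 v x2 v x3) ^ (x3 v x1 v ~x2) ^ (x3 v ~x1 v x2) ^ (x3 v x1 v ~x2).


A pure literal appears in only one polarity across all clauses.
No pure literals found.
Count = 0.

0


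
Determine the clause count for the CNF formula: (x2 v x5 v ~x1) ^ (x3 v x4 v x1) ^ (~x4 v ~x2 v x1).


Each group enclosed in parentheses joined by ^ is one clause.
Counting the conjuncts: 3 clauses.

3


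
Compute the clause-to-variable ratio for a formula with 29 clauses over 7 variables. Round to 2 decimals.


Clause-to-variable ratio = clauses / variables.
29 / 7 = 4.14.

4.14


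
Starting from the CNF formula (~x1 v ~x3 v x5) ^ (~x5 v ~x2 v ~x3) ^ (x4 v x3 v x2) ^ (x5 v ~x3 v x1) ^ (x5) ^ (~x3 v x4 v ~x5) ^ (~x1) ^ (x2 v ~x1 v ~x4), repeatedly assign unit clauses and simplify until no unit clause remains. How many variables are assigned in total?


Unit propagation repeatedly assigns the literal in any unit clause, then simplifies.
Assignments in order: x5 = T, x1 = F.
No further unit clauses remain.
Total variables assigned = 2.

2


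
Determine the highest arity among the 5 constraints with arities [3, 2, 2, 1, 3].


The arities are: 3, 2, 2, 1, 3.
Scan for the maximum value.
Maximum arity = 3.

3


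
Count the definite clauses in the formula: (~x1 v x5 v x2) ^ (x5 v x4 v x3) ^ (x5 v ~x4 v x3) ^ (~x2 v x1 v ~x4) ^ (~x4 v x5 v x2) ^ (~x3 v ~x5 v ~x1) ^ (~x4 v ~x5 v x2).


A definite clause has exactly one positive literal.
Clause 1: 2 positive -> not definite
Clause 2: 3 positive -> not definite
Clause 3: 2 positive -> not definite
Clause 4: 1 positive -> definite
Clause 5: 2 positive -> not definite
Clause 6: 0 positive -> not definite
Clause 7: 1 positive -> definite
Definite clause count = 2.

2


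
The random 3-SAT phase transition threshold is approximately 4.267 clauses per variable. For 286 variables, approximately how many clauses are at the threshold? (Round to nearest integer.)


The 3-SAT phase transition occurs at approximately 4.267 clauses per variable.
m = 4.267 * 286 = 1220.362.
Rounded to nearest integer: 1220.

1220


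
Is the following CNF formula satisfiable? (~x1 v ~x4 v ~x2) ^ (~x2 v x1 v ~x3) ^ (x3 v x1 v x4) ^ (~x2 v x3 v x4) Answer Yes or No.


Check all 16 possible truth assignments.
Number of satisfying assignments found: 9.
The formula is satisfiable.

Yes


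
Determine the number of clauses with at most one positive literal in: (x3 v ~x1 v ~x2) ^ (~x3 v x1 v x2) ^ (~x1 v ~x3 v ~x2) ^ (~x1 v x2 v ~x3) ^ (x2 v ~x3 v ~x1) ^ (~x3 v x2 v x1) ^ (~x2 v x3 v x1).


A Horn clause has at most one positive literal.
Clause 1: 1 positive lit(s) -> Horn
Clause 2: 2 positive lit(s) -> not Horn
Clause 3: 0 positive lit(s) -> Horn
Clause 4: 1 positive lit(s) -> Horn
Clause 5: 1 positive lit(s) -> Horn
Clause 6: 2 positive lit(s) -> not Horn
Clause 7: 2 positive lit(s) -> not Horn
Total Horn clauses = 4.

4


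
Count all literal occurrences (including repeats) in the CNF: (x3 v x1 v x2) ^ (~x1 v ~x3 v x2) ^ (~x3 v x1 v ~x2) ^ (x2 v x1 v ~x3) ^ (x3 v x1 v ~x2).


Clause lengths: 3, 3, 3, 3, 3.
Sum = 3 + 3 + 3 + 3 + 3 = 15.

15


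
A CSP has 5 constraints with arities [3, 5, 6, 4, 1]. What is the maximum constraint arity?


The arities are: 3, 5, 6, 4, 1.
Scan for the maximum value.
Maximum arity = 6.

6


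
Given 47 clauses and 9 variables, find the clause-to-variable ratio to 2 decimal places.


Clause-to-variable ratio = clauses / variables.
47 / 9 = 5.22.

5.22


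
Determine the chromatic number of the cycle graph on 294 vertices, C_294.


A cycle on an even number of vertices is bipartite: alternate two colors around the cycle.
Since 294 is even, two colors suffice, and at least two are needed because the graph has edges.
Chromatic number = 2.

2


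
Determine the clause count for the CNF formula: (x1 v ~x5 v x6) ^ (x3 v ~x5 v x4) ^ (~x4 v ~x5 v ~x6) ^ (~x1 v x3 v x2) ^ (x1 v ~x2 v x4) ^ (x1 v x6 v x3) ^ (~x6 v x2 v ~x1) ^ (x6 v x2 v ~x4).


Each group enclosed in parentheses joined by ^ is one clause.
Counting the conjuncts: 8 clauses.

8


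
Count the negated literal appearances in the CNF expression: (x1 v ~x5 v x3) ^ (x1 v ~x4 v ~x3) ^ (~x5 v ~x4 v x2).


Scan each clause for negated literals.
Clause 1: 1 negative; Clause 2: 2 negative; Clause 3: 2 negative.
Total negative literal occurrences = 5.

5


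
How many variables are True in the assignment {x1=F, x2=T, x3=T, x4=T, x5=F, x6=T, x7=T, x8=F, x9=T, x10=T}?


The weight is the number of variables assigned True.
True variables: x2, x3, x4, x6, x7, x9, x10.
Weight = 7.

7


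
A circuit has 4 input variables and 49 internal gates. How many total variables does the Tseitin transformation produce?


The Tseitin transformation introduces one auxiliary variable per gate.
Total variables = inputs + gates = 4 + 49 = 53.

53


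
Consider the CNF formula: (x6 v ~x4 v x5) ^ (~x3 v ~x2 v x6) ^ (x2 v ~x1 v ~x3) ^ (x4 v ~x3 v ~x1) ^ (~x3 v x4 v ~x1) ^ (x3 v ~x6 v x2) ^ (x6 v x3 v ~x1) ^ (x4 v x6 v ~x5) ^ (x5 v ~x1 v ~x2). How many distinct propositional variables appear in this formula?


Identify each distinct variable in the formula.
Variables found: x1, x2, x3, x4, x5, x6.
Total distinct variables = 6.

6


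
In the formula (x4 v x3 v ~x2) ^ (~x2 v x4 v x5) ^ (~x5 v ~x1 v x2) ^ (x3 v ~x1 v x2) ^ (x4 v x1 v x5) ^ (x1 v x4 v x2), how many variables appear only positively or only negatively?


A pure literal appears in only one polarity across all clauses.
Pure literals: x3 (positive only), x4 (positive only).
Count = 2.

2


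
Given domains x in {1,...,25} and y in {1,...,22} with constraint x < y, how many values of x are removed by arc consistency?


For the constraint x < y, x needs a supporting value in y's domain.
x can be at most 21 (one less than y's maximum).
Valid x values from domain: 21 out of 25.
Pruned = 25 - 21 = 4.

4


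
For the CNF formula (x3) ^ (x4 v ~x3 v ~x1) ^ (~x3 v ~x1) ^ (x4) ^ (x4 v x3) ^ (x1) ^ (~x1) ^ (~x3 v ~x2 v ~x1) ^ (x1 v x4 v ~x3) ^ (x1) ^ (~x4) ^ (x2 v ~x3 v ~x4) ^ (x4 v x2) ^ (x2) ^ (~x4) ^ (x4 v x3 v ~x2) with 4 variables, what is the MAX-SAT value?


Enumerate all 16 truth assignments.
For each, count how many of the 16 clauses are satisfied.
The formula is not fully satisfiable, so the maximum is below 16.
Maximum simultaneously satisfiable clauses = 12.

12


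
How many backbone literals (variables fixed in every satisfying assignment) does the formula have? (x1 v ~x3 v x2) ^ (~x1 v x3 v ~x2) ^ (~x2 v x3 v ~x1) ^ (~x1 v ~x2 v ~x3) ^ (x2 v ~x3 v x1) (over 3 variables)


Find all satisfying assignments: 5 model(s).
Check which variables have the same value in every model.
No variable is fixed across all models.
Backbone size = 0.

0


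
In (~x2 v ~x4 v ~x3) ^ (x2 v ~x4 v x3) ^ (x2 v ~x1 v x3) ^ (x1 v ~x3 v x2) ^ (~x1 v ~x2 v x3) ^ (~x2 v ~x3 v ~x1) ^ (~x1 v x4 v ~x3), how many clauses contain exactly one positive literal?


A definite clause has exactly one positive literal.
Clause 1: 0 positive -> not definite
Clause 2: 2 positive -> not definite
Clause 3: 2 positive -> not definite
Clause 4: 2 positive -> not definite
Clause 5: 1 positive -> definite
Clause 6: 0 positive -> not definite
Clause 7: 1 positive -> definite
Definite clause count = 2.

2


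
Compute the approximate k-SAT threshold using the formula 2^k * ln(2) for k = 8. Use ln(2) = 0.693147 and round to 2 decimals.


Using the asymptotic formula: threshold ~ 2^k * ln(2).
2^8 = 256.
256 * 0.693147 = 177.45.

177.45


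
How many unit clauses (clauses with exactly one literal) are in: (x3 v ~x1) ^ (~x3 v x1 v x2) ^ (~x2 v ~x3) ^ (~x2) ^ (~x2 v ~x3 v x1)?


A unit clause contains exactly one literal.
Unit clauses found: (~x2).
Count = 1.

1


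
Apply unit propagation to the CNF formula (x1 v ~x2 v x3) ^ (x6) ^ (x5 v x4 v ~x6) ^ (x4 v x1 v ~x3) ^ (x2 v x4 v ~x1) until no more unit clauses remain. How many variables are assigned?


Unit propagation repeatedly assigns the literal in any unit clause, then simplifies.
Assignments in order: x6 = T.
No further unit clauses remain.
Total variables assigned = 1.

1


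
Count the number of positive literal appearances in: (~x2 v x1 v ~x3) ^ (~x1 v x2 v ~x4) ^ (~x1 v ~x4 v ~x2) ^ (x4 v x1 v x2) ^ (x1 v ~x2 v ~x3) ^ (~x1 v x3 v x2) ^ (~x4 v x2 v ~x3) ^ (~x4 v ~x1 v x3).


Scan each clause for unnegated literals.
Clause 1: 1 positive; Clause 2: 1 positive; Clause 3: 0 positive; Clause 4: 3 positive; Clause 5: 1 positive; Clause 6: 2 positive; Clause 7: 1 positive; Clause 8: 1 positive.
Total positive literal occurrences = 10.

10


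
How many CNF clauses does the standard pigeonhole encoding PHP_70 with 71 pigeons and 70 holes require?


The PHP encoding has two parts:
1) At-least-one-hole clauses: 71 (one per pigeon, each with 70 literals).
2) At-most-one-pigeon-per-hole clauses: 70 holes * C(71,2) = 70 * 2485 = 173950.
Total clauses = 71 + 173950 = 174021.

174021


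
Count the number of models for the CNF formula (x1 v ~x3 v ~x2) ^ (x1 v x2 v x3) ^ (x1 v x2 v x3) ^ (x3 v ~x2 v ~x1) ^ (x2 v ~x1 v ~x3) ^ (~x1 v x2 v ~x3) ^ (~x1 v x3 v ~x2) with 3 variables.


Enumerate all 8 truth assignments over 3 variables.
Test each against every clause.
Satisfying assignments found: 4.

4


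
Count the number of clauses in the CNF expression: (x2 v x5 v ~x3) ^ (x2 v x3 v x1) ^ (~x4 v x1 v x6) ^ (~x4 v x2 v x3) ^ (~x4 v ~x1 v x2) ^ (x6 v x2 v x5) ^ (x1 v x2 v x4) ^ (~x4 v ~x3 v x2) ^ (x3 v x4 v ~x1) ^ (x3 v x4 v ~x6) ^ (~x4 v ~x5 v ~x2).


Each group enclosed in parentheses joined by ^ is one clause.
Counting the conjuncts: 11 clauses.

11


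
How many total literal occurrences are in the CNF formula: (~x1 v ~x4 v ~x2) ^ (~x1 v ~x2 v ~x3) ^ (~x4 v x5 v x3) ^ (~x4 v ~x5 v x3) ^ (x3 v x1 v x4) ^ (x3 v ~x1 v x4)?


Clause lengths: 3, 3, 3, 3, 3, 3.
Sum = 3 + 3 + 3 + 3 + 3 + 3 = 18.

18


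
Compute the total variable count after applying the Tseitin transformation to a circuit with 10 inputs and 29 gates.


The Tseitin transformation introduces one auxiliary variable per gate.
Total variables = inputs + gates = 10 + 29 = 39.

39


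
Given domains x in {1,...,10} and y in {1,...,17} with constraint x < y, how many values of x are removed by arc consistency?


For the constraint x < y, x needs a supporting value in y's domain.
x can be at most 16 (one less than y's maximum).
Valid x values from domain: 10 out of 10.
Pruned = 10 - 10 = 0.

0


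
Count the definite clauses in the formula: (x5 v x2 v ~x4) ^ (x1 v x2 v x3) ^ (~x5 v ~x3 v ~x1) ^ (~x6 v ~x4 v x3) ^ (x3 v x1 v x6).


A definite clause has exactly one positive literal.
Clause 1: 2 positive -> not definite
Clause 2: 3 positive -> not definite
Clause 3: 0 positive -> not definite
Clause 4: 1 positive -> definite
Clause 5: 3 positive -> not definite
Definite clause count = 1.

1


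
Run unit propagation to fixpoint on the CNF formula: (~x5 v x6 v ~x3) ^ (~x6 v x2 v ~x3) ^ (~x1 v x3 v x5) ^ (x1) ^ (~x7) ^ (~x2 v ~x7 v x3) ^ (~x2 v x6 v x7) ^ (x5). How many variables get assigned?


Unit propagation repeatedly assigns the literal in any unit clause, then simplifies.
Assignments in order: x1 = T, x7 = F, x5 = T.
No further unit clauses remain.
Total variables assigned = 3.

3


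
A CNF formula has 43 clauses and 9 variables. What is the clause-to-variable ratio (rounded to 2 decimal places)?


Clause-to-variable ratio = clauses / variables.
43 / 9 = 4.78.

4.78


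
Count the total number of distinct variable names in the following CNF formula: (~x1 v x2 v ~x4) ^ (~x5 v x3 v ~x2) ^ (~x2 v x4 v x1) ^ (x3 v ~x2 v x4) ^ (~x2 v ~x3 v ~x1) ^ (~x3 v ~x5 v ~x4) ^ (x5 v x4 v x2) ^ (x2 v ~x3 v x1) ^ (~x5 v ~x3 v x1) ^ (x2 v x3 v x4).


Identify each distinct variable in the formula.
Variables found: x1, x2, x3, x4, x5.
Total distinct variables = 5.

5


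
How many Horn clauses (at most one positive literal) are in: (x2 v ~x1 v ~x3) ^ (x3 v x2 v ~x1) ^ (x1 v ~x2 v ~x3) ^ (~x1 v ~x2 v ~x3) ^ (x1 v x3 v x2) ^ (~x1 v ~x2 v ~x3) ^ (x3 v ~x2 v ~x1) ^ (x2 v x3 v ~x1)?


A Horn clause has at most one positive literal.
Clause 1: 1 positive lit(s) -> Horn
Clause 2: 2 positive lit(s) -> not Horn
Clause 3: 1 positive lit(s) -> Horn
Clause 4: 0 positive lit(s) -> Horn
Clause 5: 3 positive lit(s) -> not Horn
Clause 6: 0 positive lit(s) -> Horn
Clause 7: 1 positive lit(s) -> Horn
Clause 8: 2 positive lit(s) -> not Horn
Total Horn clauses = 5.

5


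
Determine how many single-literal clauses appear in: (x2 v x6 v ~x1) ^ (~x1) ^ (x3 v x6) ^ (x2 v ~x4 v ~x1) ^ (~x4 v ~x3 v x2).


A unit clause contains exactly one literal.
Unit clauses found: (~x1).
Count = 1.

1


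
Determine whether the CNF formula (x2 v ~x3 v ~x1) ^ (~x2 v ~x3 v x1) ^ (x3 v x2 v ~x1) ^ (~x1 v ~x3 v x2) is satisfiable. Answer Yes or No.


Check all 8 possible truth assignments.
Number of satisfying assignments found: 5.
The formula is satisfiable.

Yes


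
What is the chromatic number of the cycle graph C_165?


An odd cycle cannot be 2-colored: alternating two colors around the cycle returns to the start with a conflict.
Since 165 is odd, three colors are required (and three suffice).
Chromatic number = 3.

3


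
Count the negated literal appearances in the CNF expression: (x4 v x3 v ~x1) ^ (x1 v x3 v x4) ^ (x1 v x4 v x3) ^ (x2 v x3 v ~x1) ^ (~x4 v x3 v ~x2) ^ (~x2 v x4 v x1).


Scan each clause for negated literals.
Clause 1: 1 negative; Clause 2: 0 negative; Clause 3: 0 negative; Clause 4: 1 negative; Clause 5: 2 negative; Clause 6: 1 negative.
Total negative literal occurrences = 5.

5


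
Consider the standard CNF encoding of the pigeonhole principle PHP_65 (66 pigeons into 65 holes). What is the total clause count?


The PHP encoding has two parts:
1) At-least-one-hole clauses: 66 (one per pigeon, each with 65 literals).
2) At-most-one-pigeon-per-hole clauses: 65 holes * C(66,2) = 65 * 2145 = 139425.
Total clauses = 66 + 139425 = 139491.

139491


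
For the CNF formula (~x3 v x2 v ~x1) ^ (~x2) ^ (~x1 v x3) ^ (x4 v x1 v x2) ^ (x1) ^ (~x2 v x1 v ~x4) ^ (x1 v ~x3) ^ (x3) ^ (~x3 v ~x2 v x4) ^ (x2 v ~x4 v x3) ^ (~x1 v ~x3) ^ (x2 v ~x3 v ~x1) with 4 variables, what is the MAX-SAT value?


Enumerate all 16 truth assignments.
For each, count how many of the 12 clauses are satisfied.
The formula is not fully satisfiable, so the maximum is below 12.
Maximum simultaneously satisfiable clauses = 10.

10


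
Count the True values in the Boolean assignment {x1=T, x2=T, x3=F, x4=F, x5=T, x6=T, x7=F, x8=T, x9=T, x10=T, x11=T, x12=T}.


The weight is the number of variables assigned True.
True variables: x1, x2, x5, x6, x8, x9, x10, x11, x12.
Weight = 9.

9


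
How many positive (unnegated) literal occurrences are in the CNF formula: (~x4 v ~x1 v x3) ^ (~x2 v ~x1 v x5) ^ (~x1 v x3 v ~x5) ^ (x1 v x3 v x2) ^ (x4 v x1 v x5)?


Scan each clause for unnegated literals.
Clause 1: 1 positive; Clause 2: 1 positive; Clause 3: 1 positive; Clause 4: 3 positive; Clause 5: 3 positive.
Total positive literal occurrences = 9.

9


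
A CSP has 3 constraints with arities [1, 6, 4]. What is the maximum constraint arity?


The arities are: 1, 6, 4.
Scan for the maximum value.
Maximum arity = 6.

6


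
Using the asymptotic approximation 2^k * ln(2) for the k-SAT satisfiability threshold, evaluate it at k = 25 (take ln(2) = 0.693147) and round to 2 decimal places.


Using the asymptotic formula: threshold ~ 2^k * ln(2).
2^25 = 33554432.
33554432 * 0.693147 = 23258153.88.

23258153.88


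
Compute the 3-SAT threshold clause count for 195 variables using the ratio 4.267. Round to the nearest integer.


The 3-SAT phase transition occurs at approximately 4.267 clauses per variable.
m = 4.267 * 195 = 832.065.
Rounded to nearest integer: 832.

832


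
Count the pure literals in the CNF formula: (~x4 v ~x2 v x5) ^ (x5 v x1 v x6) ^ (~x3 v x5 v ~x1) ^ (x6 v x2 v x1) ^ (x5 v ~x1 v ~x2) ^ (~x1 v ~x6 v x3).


A pure literal appears in only one polarity across all clauses.
Pure literals: x4 (negative only), x5 (positive only).
Count = 2.

2


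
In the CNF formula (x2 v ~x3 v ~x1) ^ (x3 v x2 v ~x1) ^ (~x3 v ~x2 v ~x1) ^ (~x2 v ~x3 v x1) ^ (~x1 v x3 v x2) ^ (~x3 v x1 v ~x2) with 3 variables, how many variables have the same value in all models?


Find all satisfying assignments: 4 model(s).
Check which variables have the same value in every model.
No variable is fixed across all models.
Backbone size = 0.

0


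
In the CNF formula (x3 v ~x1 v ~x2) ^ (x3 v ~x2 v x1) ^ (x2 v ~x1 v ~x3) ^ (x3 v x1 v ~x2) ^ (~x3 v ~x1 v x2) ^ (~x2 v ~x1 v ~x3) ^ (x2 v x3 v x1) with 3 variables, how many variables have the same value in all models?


Find all satisfying assignments: 3 model(s).
Check which variables have the same value in every model.
No variable is fixed across all models.
Backbone size = 0.

0


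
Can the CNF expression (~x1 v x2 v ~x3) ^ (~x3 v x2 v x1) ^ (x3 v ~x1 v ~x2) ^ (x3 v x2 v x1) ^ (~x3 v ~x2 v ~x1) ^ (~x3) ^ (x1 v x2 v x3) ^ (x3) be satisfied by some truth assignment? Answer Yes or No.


Check all 8 possible truth assignments.
Number of satisfying assignments found: 0.
The formula is unsatisfiable.

No


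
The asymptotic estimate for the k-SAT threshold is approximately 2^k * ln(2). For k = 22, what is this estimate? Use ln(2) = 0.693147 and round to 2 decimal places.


Using the asymptotic formula: threshold ~ 2^k * ln(2).
2^22 = 4194304.
4194304 * 0.693147 = 2907269.23.

2907269.23


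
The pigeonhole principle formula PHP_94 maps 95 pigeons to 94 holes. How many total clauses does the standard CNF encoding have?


The PHP encoding has two parts:
1) At-least-one-hole clauses: 95 (one per pigeon, each with 94 literals).
2) At-most-one-pigeon-per-hole clauses: 94 holes * C(95,2) = 94 * 4465 = 419710.
Total clauses = 95 + 419710 = 419805.

419805


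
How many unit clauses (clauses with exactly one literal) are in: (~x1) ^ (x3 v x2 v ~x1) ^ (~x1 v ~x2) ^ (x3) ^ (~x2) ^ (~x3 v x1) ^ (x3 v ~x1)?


A unit clause contains exactly one literal.
Unit clauses found: (~x1), (x3), (~x2).
Count = 3.

3


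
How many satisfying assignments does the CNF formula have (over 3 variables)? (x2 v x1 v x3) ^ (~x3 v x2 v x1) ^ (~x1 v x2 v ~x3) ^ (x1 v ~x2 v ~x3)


Enumerate all 8 truth assignments over 3 variables.
Test each against every clause.
Satisfying assignments found: 4.

4


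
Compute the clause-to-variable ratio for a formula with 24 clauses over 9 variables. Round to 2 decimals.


Clause-to-variable ratio = clauses / variables.
24 / 9 = 2.67.

2.67


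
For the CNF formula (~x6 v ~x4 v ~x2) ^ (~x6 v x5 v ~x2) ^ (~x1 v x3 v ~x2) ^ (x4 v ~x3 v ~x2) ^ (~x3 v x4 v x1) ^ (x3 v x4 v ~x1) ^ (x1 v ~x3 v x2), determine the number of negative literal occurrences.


Scan each clause for negated literals.
Clause 1: 3 negative; Clause 2: 2 negative; Clause 3: 2 negative; Clause 4: 2 negative; Clause 5: 1 negative; Clause 6: 1 negative; Clause 7: 1 negative.
Total negative literal occurrences = 12.

12


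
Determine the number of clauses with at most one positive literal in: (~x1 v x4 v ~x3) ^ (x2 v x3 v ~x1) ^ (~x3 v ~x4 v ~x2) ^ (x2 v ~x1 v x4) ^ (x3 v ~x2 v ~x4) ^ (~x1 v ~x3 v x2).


A Horn clause has at most one positive literal.
Clause 1: 1 positive lit(s) -> Horn
Clause 2: 2 positive lit(s) -> not Horn
Clause 3: 0 positive lit(s) -> Horn
Clause 4: 2 positive lit(s) -> not Horn
Clause 5: 1 positive lit(s) -> Horn
Clause 6: 1 positive lit(s) -> Horn
Total Horn clauses = 4.

4


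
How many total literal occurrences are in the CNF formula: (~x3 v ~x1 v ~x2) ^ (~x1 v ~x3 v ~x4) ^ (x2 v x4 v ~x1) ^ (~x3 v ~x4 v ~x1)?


Clause lengths: 3, 3, 3, 3.
Sum = 3 + 3 + 3 + 3 = 12.

12


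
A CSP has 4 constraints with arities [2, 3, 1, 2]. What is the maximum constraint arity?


The arities are: 2, 3, 1, 2.
Scan for the maximum value.
Maximum arity = 3.

3


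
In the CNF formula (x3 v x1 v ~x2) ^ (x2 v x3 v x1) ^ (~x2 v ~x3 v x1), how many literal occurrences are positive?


Scan each clause for unnegated literals.
Clause 1: 2 positive; Clause 2: 3 positive; Clause 3: 1 positive.
Total positive literal occurrences = 6.

6


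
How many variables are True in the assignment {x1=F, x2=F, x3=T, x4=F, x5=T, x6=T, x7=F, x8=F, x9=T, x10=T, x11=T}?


The weight is the number of variables assigned True.
True variables: x3, x5, x6, x9, x10, x11.
Weight = 6.

6


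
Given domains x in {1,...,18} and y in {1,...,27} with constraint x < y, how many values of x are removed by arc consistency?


For the constraint x < y, x needs a supporting value in y's domain.
x can be at most 26 (one less than y's maximum).
Valid x values from domain: 18 out of 18.
Pruned = 18 - 18 = 0.

0


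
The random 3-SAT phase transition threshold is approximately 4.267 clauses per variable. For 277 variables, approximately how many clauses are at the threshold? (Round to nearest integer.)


The 3-SAT phase transition occurs at approximately 4.267 clauses per variable.
m = 4.267 * 277 = 1181.959.
Rounded to nearest integer: 1182.

1182


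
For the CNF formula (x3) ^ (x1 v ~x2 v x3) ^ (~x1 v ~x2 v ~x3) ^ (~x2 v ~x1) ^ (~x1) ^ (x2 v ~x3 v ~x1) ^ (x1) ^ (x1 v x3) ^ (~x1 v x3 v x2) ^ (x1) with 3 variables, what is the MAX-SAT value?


Enumerate all 8 truth assignments.
For each, count how many of the 10 clauses are satisfied.
The formula is not fully satisfiable, so the maximum is below 10.
Maximum simultaneously satisfiable clauses = 8.

8


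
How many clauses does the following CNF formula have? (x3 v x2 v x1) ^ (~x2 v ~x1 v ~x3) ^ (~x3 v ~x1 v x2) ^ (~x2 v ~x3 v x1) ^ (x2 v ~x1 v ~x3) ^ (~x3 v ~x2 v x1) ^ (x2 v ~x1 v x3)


Each group enclosed in parentheses joined by ^ is one clause.
Counting the conjuncts: 7 clauses.

7


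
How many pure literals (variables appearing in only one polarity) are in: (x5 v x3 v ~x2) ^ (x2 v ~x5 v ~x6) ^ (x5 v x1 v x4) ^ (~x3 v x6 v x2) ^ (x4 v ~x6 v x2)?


A pure literal appears in only one polarity across all clauses.
Pure literals: x1 (positive only), x4 (positive only).
Count = 2.

2


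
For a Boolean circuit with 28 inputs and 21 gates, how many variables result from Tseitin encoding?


The Tseitin transformation introduces one auxiliary variable per gate.
Total variables = inputs + gates = 28 + 21 = 49.

49


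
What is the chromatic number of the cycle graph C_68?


A cycle on an even number of vertices is bipartite: alternate two colors around the cycle.
Since 68 is even, two colors suffice, and at least two are needed because the graph has edges.
Chromatic number = 2.

2


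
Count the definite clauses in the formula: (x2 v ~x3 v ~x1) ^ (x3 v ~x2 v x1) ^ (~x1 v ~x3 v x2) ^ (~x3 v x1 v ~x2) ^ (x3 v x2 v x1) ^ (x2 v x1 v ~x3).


A definite clause has exactly one positive literal.
Clause 1: 1 positive -> definite
Clause 2: 2 positive -> not definite
Clause 3: 1 positive -> definite
Clause 4: 1 positive -> definite
Clause 5: 3 positive -> not definite
Clause 6: 2 positive -> not definite
Definite clause count = 3.

3


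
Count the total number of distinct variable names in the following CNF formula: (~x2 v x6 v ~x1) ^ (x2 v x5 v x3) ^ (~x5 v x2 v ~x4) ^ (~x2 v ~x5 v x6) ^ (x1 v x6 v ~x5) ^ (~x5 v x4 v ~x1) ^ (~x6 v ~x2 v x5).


Identify each distinct variable in the formula.
Variables found: x1, x2, x3, x4, x5, x6.
Total distinct variables = 6.

6


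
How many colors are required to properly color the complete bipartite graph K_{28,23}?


K_{28,23} is bipartite by definition: the two parts are independent sets, with every edge crossing between them.
Color all vertices in one part with color 1 and all vertices in the other part with color 2.
Since the graph has at least one edge, one color does not suffice.
Chromatic number = 2.

2


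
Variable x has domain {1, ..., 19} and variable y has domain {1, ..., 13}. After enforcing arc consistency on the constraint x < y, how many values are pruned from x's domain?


For the constraint x < y, x needs a supporting value in y's domain.
x can be at most 12 (one less than y's maximum).
Valid x values from domain: 12 out of 19.
Pruned = 19 - 12 = 7.

7


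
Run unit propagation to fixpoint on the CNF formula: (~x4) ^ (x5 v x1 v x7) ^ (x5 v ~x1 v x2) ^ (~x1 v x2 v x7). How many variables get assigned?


Unit propagation repeatedly assigns the literal in any unit clause, then simplifies.
Assignments in order: x4 = F.
No further unit clauses remain.
Total variables assigned = 1.

1


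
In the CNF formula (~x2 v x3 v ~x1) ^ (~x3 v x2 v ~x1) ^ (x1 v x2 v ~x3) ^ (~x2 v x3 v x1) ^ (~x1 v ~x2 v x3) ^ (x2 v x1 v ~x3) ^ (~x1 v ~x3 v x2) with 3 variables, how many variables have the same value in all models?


Find all satisfying assignments: 4 model(s).
Check which variables have the same value in every model.
No variable is fixed across all models.
Backbone size = 0.

0


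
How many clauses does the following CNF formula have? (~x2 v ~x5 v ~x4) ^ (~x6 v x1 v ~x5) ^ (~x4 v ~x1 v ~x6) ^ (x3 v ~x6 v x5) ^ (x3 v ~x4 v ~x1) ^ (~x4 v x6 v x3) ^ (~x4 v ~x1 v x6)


Each group enclosed in parentheses joined by ^ is one clause.
Counting the conjuncts: 7 clauses.

7


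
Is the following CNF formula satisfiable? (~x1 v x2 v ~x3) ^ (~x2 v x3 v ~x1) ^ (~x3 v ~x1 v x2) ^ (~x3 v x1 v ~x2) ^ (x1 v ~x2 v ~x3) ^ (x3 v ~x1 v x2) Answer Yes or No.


Check all 8 possible truth assignments.
Number of satisfying assignments found: 4.
The formula is satisfiable.

Yes


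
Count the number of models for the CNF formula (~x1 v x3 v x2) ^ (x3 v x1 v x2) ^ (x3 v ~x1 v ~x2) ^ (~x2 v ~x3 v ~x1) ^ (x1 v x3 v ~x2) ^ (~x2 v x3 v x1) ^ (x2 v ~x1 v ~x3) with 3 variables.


Enumerate all 8 truth assignments over 3 variables.
Test each against every clause.
Satisfying assignments found: 2.

2


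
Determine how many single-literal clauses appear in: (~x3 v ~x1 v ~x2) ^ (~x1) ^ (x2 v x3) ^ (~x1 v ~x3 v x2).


A unit clause contains exactly one literal.
Unit clauses found: (~x1).
Count = 1.

1


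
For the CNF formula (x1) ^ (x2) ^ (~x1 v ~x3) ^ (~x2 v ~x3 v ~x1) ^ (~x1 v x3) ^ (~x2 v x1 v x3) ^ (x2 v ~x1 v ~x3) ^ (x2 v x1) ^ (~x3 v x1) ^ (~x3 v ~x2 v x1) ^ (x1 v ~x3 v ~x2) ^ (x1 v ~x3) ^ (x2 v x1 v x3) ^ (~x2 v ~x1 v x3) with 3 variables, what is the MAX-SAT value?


Enumerate all 8 truth assignments.
For each, count how many of the 14 clauses are satisfied.
The formula is not fully satisfiable, so the maximum is below 14.
Maximum simultaneously satisfiable clauses = 12.

12


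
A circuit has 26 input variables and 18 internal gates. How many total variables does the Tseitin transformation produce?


The Tseitin transformation introduces one auxiliary variable per gate.
Total variables = inputs + gates = 26 + 18 = 44.

44


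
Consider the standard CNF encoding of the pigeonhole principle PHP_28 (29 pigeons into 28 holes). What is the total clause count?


The PHP encoding has two parts:
1) At-least-one-hole clauses: 29 (one per pigeon, each with 28 literals).
2) At-most-one-pigeon-per-hole clauses: 28 holes * C(29,2) = 28 * 406 = 11368.
Total clauses = 29 + 11368 = 11397.

11397


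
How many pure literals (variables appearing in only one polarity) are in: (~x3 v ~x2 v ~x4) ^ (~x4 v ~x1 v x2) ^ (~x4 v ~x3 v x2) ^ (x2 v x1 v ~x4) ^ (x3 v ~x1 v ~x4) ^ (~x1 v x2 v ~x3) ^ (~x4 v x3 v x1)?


A pure literal appears in only one polarity across all clauses.
Pure literals: x4 (negative only).
Count = 1.

1


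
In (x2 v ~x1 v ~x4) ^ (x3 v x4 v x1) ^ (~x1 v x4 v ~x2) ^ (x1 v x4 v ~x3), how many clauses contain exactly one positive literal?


A definite clause has exactly one positive literal.
Clause 1: 1 positive -> definite
Clause 2: 3 positive -> not definite
Clause 3: 1 positive -> definite
Clause 4: 2 positive -> not definite
Definite clause count = 2.

2


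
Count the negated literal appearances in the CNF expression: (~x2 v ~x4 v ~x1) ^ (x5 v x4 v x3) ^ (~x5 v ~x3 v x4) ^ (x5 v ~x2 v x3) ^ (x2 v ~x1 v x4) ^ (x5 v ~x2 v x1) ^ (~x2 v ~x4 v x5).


Scan each clause for negated literals.
Clause 1: 3 negative; Clause 2: 0 negative; Clause 3: 2 negative; Clause 4: 1 negative; Clause 5: 1 negative; Clause 6: 1 negative; Clause 7: 2 negative.
Total negative literal occurrences = 10.

10


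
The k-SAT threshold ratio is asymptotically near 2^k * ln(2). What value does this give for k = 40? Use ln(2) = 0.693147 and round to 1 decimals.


Using the asymptotic formula: threshold ~ 2^k * ln(2).
2^40 = 1099511627776.
1099511627776 * 0.693147 = 762123186258.1.

762123186258.1


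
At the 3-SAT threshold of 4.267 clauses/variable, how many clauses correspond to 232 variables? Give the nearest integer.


The 3-SAT phase transition occurs at approximately 4.267 clauses per variable.
m = 4.267 * 232 = 989.944.
Rounded to nearest integer: 990.

990


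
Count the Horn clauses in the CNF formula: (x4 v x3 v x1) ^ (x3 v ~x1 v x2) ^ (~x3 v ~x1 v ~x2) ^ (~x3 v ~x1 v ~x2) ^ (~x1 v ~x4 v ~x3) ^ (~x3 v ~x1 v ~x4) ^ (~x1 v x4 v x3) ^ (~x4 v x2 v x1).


A Horn clause has at most one positive literal.
Clause 1: 3 positive lit(s) -> not Horn
Clause 2: 2 positive lit(s) -> not Horn
Clause 3: 0 positive lit(s) -> Horn
Clause 4: 0 positive lit(s) -> Horn
Clause 5: 0 positive lit(s) -> Horn
Clause 6: 0 positive lit(s) -> Horn
Clause 7: 2 positive lit(s) -> not Horn
Clause 8: 2 positive lit(s) -> not Horn
Total Horn clauses = 4.

4


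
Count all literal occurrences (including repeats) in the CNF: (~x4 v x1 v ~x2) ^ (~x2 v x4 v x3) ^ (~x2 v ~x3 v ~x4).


Clause lengths: 3, 3, 3.
Sum = 3 + 3 + 3 = 9.

9


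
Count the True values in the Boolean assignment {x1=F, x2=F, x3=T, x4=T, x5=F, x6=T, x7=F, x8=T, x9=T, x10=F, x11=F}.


The weight is the number of variables assigned True.
True variables: x3, x4, x6, x8, x9.
Weight = 5.

5


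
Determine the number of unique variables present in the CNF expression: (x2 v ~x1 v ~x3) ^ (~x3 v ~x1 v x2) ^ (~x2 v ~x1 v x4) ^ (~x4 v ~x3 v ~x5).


Identify each distinct variable in the formula.
Variables found: x1, x2, x3, x4, x5.
Total distinct variables = 5.

5


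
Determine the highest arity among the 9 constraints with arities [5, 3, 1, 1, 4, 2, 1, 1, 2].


The arities are: 5, 3, 1, 1, 4, 2, 1, 1, 2.
Scan for the maximum value.
Maximum arity = 5.

5


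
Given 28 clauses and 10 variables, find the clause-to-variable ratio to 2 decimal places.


Clause-to-variable ratio = clauses / variables.
28 / 10 = 2.8.

2.8


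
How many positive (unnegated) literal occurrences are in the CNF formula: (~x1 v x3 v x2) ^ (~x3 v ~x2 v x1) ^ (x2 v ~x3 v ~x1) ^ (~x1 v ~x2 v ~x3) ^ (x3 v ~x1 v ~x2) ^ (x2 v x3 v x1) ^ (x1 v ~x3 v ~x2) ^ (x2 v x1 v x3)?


Scan each clause for unnegated literals.
Clause 1: 2 positive; Clause 2: 1 positive; Clause 3: 1 positive; Clause 4: 0 positive; Clause 5: 1 positive; Clause 6: 3 positive; Clause 7: 1 positive; Clause 8: 3 positive.
Total positive literal occurrences = 12.

12


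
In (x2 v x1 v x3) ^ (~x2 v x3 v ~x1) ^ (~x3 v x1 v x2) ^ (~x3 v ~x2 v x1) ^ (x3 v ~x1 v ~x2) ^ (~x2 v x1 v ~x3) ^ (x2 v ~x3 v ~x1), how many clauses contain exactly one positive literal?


A definite clause has exactly one positive literal.
Clause 1: 3 positive -> not definite
Clause 2: 1 positive -> definite
Clause 3: 2 positive -> not definite
Clause 4: 1 positive -> definite
Clause 5: 1 positive -> definite
Clause 6: 1 positive -> definite
Clause 7: 1 positive -> definite
Definite clause count = 5.

5
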